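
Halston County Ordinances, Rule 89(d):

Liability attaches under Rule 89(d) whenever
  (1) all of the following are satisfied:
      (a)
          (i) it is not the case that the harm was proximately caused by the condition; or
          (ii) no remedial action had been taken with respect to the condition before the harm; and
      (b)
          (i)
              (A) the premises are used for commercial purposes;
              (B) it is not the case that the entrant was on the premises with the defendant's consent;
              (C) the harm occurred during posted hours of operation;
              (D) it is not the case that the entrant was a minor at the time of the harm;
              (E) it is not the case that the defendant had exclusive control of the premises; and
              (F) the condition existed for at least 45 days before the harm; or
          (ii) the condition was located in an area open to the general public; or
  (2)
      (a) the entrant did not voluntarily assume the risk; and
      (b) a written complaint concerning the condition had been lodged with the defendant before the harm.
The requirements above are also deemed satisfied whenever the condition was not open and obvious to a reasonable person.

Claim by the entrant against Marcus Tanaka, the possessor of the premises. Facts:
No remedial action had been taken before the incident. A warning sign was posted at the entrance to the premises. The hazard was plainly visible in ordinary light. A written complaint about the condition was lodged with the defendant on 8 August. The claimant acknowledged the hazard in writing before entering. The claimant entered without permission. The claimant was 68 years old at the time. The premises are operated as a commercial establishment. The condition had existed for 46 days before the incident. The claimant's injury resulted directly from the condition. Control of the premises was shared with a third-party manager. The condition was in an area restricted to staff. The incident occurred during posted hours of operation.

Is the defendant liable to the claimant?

(i) not (proximate cause) — not met.
(ii) no remedial action — holds.
(a): F OR T → true.
(A) commercial use — met.
(B) not (consent to enter) — holds.
(C) during posted hours — met.
(D) not (entrant a minor) — holds.
(E) not (exclusive control) — satisfied.
(F) condition ≥45 days old — holds.
(i): T AND T AND T AND T AND T AND T → true.
(ii) public area — not met.
So (b) is satisfied (T OR F).
So (1) is satisfied (T AND T).
(a) no assumed risk — fails.
(b) complaint lodged — met.
(2) = F AND T = false.
So Overall is satisfied (T OR F).
Exception (not open/obvious) — not satisfied.
Result: main true OR exception false → true.

Yes — liable.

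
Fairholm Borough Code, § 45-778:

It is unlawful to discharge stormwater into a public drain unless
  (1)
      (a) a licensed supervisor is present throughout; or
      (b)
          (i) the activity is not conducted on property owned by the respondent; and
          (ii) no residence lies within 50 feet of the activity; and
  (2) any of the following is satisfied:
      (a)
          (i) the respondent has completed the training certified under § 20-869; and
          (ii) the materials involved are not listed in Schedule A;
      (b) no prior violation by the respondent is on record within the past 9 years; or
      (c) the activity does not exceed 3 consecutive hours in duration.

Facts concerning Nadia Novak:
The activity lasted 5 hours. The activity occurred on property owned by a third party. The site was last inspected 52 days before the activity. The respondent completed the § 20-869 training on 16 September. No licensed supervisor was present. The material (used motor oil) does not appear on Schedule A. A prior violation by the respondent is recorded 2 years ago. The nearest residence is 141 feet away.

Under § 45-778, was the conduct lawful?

Yes — lawful.

(a) supervisor present — fails.
(i) not (own property) — holds.
(ii) no residence in 50 ft — holds.
(b): T AND T → true.
(1) = F OR T = true.
(i) training certified — satisfied.
(ii) not (Schedule A material) — holds.
(a): T AND T → true.
(b) no prior violation — not met.
(c) ≤ 3 hrs duration — not met.
So (2) is satisfied (T OR F OR F).
So Overall is satisfied (T AND T).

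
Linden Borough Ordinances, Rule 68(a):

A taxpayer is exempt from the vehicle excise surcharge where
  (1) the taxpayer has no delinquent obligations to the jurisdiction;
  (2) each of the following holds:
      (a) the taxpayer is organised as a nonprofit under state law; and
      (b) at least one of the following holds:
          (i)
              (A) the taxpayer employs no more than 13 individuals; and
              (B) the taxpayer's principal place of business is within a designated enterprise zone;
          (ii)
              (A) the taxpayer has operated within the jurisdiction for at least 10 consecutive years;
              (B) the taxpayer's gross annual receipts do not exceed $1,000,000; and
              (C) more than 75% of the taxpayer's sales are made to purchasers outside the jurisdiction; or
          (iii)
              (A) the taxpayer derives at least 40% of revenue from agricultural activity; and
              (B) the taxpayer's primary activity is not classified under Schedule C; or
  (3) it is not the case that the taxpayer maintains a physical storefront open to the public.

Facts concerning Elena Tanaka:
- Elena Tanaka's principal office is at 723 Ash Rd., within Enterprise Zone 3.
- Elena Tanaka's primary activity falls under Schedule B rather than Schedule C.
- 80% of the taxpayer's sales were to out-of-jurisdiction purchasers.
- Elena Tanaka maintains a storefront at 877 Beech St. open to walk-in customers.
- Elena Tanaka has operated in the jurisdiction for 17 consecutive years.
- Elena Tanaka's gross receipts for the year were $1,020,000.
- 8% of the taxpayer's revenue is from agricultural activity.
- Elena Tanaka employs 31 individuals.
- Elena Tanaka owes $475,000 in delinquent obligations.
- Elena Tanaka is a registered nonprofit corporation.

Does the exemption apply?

No — not exempt.

(1) no delinquency — not met.
(a) nonprofit — met.
(A) ≤ 13 employees — not met.
(B) in enterprise zone — satisfied.
(i): F AND T → false.
(A) ≥ 10 yrs in jurisdiction — met.
(B) receipts ≤ $1,000,000 — fails.
(C) >75% out-of-jur. sales — met.
So (ii) is not satisfied (T AND F AND T).
(A) ≥40% agricultural — not satisfied.
(B) not (Schedule C activity) — holds.
So (iii) is not satisfied (F AND T).
(b): F OR F OR F → false.
So (2) is not satisfied (T AND F).
(3) not (has storefront) — not met.
Overall: F OR F OR F → false.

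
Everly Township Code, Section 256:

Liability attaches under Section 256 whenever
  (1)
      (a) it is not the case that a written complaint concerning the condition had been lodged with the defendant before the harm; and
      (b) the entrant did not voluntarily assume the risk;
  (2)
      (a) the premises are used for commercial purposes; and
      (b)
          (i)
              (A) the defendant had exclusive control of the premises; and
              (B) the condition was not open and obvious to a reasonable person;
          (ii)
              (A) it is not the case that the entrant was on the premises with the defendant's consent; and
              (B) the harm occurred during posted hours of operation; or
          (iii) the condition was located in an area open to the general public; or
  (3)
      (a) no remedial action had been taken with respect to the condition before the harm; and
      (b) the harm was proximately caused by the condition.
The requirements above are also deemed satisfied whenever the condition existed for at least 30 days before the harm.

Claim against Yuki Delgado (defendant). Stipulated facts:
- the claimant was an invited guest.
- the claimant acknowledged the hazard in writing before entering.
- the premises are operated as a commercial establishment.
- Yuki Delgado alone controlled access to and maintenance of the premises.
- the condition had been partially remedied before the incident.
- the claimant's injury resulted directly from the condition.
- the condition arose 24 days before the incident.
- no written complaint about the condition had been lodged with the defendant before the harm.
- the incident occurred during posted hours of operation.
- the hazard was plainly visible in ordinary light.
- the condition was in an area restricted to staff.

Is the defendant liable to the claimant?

(a) not (complaint lodged) — met.
(b) no assumed risk — fails.
(1) = T AND F = false.
(a) commercial use — satisfied.
(A) exclusive control — met.
(B) not open/obvious — not met.
So (i) is not satisfied (T AND F).
(A) not (consent to enter) — not satisfied.
(B) during posted hours — satisfied.
(ii) = F AND T = false.
(iii) public area — not satisfied.
(b) = F OR F OR F = false.
(2): T AND F → false.
(a) no remedial action — not met.
(b) proximate cause — satisfied.
(3): F AND T → false.
Overall = F OR F OR F = false.
Exception (condition ≥30 days old) — not satisfied.
Result: main false OR exception false → false.

No — not liable.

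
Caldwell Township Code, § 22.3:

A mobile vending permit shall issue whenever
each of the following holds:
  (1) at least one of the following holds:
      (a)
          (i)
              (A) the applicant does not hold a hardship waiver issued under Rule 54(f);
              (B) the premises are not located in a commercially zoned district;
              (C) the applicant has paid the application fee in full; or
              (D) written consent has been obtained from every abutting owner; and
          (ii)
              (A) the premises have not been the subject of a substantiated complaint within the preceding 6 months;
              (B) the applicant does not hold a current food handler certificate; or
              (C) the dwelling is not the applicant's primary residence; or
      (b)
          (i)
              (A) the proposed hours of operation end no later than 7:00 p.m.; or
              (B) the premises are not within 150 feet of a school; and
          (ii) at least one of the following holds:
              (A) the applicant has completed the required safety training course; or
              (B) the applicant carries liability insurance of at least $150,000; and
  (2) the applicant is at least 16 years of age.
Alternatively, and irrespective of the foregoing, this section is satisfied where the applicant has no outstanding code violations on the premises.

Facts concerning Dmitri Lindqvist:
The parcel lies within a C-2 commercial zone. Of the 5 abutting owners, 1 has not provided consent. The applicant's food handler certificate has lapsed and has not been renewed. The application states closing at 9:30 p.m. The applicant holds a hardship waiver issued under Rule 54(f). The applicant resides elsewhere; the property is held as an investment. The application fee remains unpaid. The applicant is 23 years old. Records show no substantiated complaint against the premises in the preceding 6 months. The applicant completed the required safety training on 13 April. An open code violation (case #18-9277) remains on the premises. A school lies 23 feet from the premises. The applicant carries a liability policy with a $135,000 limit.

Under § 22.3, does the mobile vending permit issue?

No — denied.

(A) not (hardship waiver) — fails.
(B) not (commercially zoned) — not satisfied.
(C) fee paid — not satisfied.
(D) all abutters consent — not met.
So (i) is not satisfied (F OR F OR F OR F).
(A) no complaint in 6 mo. — met.
(B) not (food handler cert.) — met.
(C) not (primary residence) — met.
(ii) = T OR T OR T = true.
(a): F AND T → false.
(A) closes by 7 p.m. — not satisfied.
(B) ≥150 ft from school — not satisfied.
(i) = F OR F = false.
(A) safety training — holds.
(B) insurance ≥ $150,000 — not met.
(ii) = T OR F = true.
(b): F AND T → false.
(1) = F OR F = false.
(2) age ≥ 16 — met.
Overall: F AND T → false.
Exception (no code violations) — not satisfied.
Result: main false OR exception false → false.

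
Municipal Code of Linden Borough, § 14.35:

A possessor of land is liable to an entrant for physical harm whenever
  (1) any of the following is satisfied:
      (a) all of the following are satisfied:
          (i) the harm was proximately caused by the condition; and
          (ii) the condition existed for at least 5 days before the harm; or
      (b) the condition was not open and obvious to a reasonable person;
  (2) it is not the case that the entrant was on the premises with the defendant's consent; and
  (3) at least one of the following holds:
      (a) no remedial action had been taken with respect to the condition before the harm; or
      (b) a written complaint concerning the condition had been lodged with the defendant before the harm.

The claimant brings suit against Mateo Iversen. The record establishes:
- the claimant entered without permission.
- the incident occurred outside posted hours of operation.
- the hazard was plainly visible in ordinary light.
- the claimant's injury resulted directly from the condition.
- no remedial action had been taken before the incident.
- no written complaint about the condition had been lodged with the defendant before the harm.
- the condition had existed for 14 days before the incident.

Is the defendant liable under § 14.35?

(i) proximate cause — holds.
(ii) condition ≥5 days old — holds.
(a): T AND T → true.
(b) not open/obvious — fails.
So (1) is satisfied (T OR F).
(2) not (consent to enter) — holds.
(a) no remedial action — satisfied.
(b) complaint lodged — fails.
(3): T OR F → true.
Overall = T AND T AND T = true.

Yes — liable.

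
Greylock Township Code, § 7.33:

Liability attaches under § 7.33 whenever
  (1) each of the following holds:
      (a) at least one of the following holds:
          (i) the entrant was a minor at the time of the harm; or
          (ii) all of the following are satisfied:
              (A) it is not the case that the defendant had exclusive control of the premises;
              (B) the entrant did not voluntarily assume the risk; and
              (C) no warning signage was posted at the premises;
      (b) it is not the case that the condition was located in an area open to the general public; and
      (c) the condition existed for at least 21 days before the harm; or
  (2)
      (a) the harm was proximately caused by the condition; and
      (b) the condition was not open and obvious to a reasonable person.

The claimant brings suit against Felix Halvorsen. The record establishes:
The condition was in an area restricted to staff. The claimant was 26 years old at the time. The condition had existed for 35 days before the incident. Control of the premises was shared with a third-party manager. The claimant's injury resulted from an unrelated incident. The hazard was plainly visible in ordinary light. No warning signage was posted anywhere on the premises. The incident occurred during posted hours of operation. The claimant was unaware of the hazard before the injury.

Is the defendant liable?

(i) entrant a minor — not satisfied.
(A) not (exclusive control) — met.
(B) no assumed risk — met.
(C) no signage posted — holds.
(ii) = T AND T AND T = true.
So (a) is satisfied (F OR T).
(b) not (public area) — holds.
(c) condition ≥21 days old — satisfied.
(1): T AND T AND T → true.
(a) proximate cause — fails.
(b) not open/obvious — fails.
(2) = F AND F = false.
Overall: T OR F → true.

Yes — liable.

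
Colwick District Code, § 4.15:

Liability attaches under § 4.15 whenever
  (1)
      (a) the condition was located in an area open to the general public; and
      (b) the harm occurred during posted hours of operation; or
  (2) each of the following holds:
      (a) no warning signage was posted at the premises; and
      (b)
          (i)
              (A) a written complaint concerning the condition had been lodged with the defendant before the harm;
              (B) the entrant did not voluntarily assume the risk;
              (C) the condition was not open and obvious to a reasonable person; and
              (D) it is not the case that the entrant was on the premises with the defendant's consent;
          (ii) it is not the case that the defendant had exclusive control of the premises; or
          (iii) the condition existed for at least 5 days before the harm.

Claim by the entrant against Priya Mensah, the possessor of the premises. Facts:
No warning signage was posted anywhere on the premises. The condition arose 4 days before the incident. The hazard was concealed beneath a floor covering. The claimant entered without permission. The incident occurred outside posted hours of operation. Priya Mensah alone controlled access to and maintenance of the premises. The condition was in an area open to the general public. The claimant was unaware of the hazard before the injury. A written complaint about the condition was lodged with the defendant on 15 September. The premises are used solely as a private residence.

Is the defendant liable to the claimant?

Yes — liable.

(a) public area — satisfied.
(b) during posted hours — fails.
So (1) is not satisfied (T AND F).
(a) no signage posted — satisfied.
(A) complaint lodged — met.
(B) no assumed risk — satisfied.
(C) not open/obvious — met.
(D) not (consent to enter) — holds.
(i): T AND T AND T AND T → true.
(ii) not (exclusive control) — not met.
(iii) condition ≥5 days old — fails.
(b): T OR F OR F → true.
(2) = T AND T = true.
So Overall is satisfied (F OR T).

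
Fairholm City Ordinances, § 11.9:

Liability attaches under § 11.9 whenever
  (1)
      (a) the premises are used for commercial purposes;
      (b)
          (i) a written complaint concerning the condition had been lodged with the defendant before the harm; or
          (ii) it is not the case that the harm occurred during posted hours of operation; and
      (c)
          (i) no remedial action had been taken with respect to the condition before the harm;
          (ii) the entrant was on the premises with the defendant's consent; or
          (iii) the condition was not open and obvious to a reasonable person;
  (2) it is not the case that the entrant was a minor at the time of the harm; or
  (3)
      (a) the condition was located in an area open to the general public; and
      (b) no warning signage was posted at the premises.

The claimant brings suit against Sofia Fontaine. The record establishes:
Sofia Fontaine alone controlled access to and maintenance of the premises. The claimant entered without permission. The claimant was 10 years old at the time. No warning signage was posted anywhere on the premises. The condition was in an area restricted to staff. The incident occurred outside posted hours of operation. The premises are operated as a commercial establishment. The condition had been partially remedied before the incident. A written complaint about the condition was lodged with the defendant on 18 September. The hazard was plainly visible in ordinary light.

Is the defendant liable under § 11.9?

No — not liable.

(a) commercial use — met.
(i) complaint lodged — holds.
(ii) not (during posted hours) — holds.
(b) = T OR T = true.
(i) no remedial action — not satisfied.
(ii) consent to enter — fails.
(iii) not open/obvious — not satisfied.
(c): F OR F OR F → false.
(1): T AND T AND F → false.
(2) not (entrant a minor) — not met.
(a) public area — fails.
(b) no signage posted — holds.
So (3) is not satisfied (F AND T).
Overall = F OR F OR F = false.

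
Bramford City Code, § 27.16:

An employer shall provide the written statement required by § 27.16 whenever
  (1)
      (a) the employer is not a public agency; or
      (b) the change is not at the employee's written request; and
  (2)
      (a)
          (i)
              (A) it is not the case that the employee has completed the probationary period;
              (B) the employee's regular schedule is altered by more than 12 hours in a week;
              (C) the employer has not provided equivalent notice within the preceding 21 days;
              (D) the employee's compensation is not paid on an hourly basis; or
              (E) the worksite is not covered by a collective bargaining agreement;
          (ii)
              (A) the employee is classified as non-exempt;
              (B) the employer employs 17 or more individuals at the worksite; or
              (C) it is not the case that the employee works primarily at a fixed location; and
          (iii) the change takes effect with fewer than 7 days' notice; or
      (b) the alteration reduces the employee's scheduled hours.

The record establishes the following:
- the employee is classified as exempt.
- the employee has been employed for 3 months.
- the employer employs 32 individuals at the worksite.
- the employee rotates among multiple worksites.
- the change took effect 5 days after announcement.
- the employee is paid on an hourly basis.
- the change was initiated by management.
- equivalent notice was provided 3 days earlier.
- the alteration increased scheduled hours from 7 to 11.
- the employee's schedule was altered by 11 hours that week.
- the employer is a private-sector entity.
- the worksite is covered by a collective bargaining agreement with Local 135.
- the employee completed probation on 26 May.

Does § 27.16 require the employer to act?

No — not required.

(a) not (public agency) — holds.
(b) not employee-requested — holds.
So (1) is satisfied (T OR T).
(A) not (past probation) — fails.
(B) schedule shift > 12h — not met.
(C) no recent notice — not satisfied.
(D) not (hourly-paid) — not met.
(E) no CBA — fails.
(i) = F OR F OR F OR F OR F = false.
(A) non-exempt — fails.
(B) ≥ 17 at site — holds.
(C) not (fixed location) — satisfied.
(ii): F OR T OR T → true.
(iii) < 7 days' notice — holds.
So (a) is not satisfied (F AND T AND T).
(b) hours reduced — not met.
So (2) is not satisfied (F OR F).
Overall = T AND F = false.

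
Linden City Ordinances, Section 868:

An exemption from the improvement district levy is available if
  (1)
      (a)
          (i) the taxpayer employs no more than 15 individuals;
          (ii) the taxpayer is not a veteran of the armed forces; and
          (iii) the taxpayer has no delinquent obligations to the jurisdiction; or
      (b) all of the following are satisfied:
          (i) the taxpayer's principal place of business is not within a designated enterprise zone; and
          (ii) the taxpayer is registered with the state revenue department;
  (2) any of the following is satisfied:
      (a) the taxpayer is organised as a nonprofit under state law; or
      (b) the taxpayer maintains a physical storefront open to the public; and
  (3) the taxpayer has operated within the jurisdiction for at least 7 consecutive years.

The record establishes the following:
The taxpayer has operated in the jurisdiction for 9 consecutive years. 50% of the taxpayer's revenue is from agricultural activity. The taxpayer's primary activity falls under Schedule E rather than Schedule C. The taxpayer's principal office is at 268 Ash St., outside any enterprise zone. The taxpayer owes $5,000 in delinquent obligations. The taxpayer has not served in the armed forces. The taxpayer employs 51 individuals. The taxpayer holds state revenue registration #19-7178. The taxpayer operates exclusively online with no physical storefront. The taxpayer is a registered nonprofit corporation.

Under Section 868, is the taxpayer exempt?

(i) ≤ 15 employees — not satisfied.
(ii) not (veteran) — met.
(iii) no delinquency — not satisfied.
(a) = F AND T AND F = false.
(i) not (in enterprise zone) — holds.
(ii) state-registered — satisfied.
So (b) is satisfied (T AND T).
So (1) is satisfied (F OR T).
(a) nonprofit — satisfied.
(b) has storefront — not met.
So (2) is satisfied (T OR F).
(3) ≥ 7 yrs in jurisdiction — met.
Overall = T AND T AND T = true.

Yes — exempt.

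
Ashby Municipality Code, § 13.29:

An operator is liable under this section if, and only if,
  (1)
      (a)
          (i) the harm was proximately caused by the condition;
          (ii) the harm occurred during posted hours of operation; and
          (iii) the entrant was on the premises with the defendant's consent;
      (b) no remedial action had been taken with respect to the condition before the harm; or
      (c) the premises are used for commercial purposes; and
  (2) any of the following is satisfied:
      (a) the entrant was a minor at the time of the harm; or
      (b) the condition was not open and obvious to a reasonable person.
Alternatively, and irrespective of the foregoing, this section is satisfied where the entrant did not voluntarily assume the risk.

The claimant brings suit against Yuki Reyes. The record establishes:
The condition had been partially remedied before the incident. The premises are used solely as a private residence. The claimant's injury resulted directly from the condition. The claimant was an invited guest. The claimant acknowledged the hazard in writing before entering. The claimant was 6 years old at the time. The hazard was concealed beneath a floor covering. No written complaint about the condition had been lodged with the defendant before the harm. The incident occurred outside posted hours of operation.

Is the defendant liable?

No — not liable.

(i) proximate cause — satisfied.
(ii) during posted hours — fails.
(iii) consent to enter — holds.
(a) = T AND F AND T = false.
(b) no remedial action — fails.
(c) commercial use — not satisfied.
So (1) is not satisfied (F OR F OR F).
(a) entrant a minor — met.
(b) not open/obvious — satisfied.
So (2) is satisfied (T OR T).
Overall: F AND T → false.
Exception (no assumed risk) — not satisfied.
Result: main false OR exception false → false.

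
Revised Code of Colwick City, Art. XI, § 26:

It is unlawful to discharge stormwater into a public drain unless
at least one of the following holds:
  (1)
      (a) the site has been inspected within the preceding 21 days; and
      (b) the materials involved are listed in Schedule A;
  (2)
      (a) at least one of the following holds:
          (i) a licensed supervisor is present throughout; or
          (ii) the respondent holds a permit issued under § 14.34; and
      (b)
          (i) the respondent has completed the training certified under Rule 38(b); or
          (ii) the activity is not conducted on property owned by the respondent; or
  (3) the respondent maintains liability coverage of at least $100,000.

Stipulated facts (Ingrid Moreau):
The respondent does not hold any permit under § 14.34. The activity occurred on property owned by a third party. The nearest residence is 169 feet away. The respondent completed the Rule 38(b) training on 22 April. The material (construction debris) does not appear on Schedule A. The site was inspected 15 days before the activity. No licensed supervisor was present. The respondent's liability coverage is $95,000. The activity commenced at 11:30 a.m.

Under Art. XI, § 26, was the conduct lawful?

(a) site inspected — satisfied.
(b) Schedule A material — not met.
(1): T AND F → false.
(i) supervisor present — not met.
(ii) holds permit — not satisfied.
(a) = F OR F = false.
(i) training certified — holds.
(ii) not (own property) — satisfied.
So (b) is satisfied (T OR T).
(2): F AND T → false.
(3) coverage ≥ $100,000 — fails.
Overall = F OR F OR F = false.

No — unlawful.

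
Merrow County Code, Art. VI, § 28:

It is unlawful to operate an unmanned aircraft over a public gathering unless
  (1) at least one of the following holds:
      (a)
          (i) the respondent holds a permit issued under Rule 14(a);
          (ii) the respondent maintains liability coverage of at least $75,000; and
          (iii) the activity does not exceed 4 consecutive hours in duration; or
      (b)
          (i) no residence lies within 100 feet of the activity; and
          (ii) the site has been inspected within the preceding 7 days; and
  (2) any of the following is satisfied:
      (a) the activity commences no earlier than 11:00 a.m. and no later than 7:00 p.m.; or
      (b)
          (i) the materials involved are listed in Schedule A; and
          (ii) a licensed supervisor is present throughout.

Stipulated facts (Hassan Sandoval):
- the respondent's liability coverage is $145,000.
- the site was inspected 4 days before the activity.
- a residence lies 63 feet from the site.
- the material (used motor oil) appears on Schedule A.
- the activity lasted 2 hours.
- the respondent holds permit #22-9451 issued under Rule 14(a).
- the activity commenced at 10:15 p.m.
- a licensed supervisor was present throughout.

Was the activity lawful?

Yes — lawful.

(i) holds permit — satisfied.
(ii) coverage ≥ $75,000 — met.
(iii) ≤ 4 hrs duration — satisfied.
(a) = T AND T AND T = true.
(i) no residence in 100 ft — not satisfied.
(ii) site inspected — met.
(b) = F AND T = false.
(1): T OR F → true.
(a) start within hours — not satisfied.
(i) Schedule A material — holds.
(ii) supervisor present — met.
(b) = T AND T = true.
So (2) is satisfied (F OR T).
Overall = T AND T = true.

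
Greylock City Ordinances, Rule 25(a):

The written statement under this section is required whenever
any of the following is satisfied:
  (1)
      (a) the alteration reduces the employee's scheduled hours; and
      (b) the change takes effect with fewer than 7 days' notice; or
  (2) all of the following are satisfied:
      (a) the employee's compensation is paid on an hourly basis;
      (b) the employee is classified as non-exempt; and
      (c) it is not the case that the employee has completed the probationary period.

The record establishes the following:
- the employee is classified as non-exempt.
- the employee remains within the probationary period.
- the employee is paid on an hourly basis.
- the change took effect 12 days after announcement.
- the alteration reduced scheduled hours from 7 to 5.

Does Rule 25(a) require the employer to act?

(a) hours reduced — met.
(b) < 7 days' notice — not met.
(1) = T AND F = false.
(a) hourly-paid — satisfied.
(b) non-exempt — satisfied.
(c) not (past probation) — holds.
(2) = T AND T AND T = true.
So Overall is satisfied (F OR T).

Yes — required.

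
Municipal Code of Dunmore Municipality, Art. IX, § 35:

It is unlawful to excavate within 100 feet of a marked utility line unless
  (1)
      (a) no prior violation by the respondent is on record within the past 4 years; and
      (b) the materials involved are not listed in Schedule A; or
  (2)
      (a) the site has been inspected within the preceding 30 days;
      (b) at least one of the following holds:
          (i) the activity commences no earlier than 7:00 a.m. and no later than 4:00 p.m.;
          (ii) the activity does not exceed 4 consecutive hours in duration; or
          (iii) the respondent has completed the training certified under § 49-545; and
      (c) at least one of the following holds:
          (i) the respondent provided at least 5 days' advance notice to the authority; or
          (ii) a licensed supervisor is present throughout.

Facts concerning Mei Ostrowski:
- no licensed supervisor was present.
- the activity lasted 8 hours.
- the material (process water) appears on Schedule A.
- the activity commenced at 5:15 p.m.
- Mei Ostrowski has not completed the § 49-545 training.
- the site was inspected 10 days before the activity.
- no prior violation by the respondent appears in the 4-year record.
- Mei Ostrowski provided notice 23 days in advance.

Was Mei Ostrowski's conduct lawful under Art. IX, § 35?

No — unlawful.

(a) no prior violation — met.
(b) not (Schedule A material) — not satisfied.
(1) = T AND F = false.
(a) site inspected — holds.
(i) start within hours — not satisfied.
(ii) ≤ 4 hrs duration — not satisfied.
(iii) training certified — not met.
(b): F OR F OR F → false.
(i) ≥5 days' notice — holds.
(ii) supervisor present — not satisfied.
So (c) is satisfied (T OR F).
(2): T AND F AND T → false.
Overall = F OR F = false.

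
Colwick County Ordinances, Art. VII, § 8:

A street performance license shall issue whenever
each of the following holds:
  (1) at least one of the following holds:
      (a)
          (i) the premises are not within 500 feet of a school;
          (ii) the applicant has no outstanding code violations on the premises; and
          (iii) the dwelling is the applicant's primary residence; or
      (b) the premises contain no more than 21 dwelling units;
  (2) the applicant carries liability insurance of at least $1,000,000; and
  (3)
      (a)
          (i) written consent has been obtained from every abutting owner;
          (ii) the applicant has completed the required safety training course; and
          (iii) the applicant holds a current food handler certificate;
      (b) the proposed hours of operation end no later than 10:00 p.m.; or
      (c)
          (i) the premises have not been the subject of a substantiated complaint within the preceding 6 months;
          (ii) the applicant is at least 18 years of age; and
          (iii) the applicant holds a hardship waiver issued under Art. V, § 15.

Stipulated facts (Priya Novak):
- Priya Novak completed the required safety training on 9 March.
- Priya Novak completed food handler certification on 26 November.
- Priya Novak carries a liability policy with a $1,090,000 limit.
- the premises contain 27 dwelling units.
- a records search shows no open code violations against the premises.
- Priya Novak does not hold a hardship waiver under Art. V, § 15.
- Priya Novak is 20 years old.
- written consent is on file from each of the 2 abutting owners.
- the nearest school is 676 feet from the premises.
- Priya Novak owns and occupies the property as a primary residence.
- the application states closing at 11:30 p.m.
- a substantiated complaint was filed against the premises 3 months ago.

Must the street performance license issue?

Yes — granted.

(i) ≥500 ft from school — met.
(ii) no code violations — holds.
(iii) primary residence — satisfied.
So (a) is satisfied (T AND T AND T).
(b) ≤ 21 units — not satisfied.
(1) = T OR F = true.
(2) insurance ≥ $1,000,000 — satisfied.
(i) all abutters consent — holds.
(ii) safety training — holds.
(iii) food handler cert. — met.
(a) = T AND T AND T = true.
(b) closes by 10 p.m. — fails.
(i) no complaint in 6 mo. — fails.
(ii) age ≥ 18 — holds.
(iii) hardship waiver — fails.
(c) = F AND T AND F = false.
(3): T OR F OR F → true.
Overall: T AND T AND T → true.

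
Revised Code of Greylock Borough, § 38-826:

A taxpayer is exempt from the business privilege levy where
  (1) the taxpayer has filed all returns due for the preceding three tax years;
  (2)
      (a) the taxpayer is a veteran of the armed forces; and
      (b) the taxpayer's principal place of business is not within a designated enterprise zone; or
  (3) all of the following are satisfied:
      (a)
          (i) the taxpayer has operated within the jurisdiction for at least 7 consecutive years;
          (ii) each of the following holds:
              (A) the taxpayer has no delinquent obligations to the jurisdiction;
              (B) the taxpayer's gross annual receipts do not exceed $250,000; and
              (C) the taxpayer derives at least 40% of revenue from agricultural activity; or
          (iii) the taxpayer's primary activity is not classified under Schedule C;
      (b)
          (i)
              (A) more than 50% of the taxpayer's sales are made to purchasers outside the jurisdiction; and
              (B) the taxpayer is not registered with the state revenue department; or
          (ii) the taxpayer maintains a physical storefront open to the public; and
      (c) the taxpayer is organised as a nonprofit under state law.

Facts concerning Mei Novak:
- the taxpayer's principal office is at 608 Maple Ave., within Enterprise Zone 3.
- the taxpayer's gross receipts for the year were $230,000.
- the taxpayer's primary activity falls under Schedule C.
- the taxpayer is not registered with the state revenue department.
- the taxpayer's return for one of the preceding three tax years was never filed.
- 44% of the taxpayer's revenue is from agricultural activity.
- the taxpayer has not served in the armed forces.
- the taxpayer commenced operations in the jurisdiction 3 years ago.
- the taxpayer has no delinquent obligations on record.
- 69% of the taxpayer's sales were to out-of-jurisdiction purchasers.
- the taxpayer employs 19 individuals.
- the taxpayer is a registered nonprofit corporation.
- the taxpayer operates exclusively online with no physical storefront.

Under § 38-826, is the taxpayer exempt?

(1) returns current — fails.
(a) veteran — not satisfied.
(b) not (in enterprise zone) — not satisfied.
So (2) is not satisfied (F AND F).
(i) ≥ 7 yrs in jurisdiction — not satisfied.
(A) no delinquency — met.
(B) receipts ≤ $250,000 — holds.
(C) ≥40% agricultural — met.
So (ii) is satisfied (T AND T AND T).
(iii) not (Schedule C activity) — fails.
(a): F OR T OR F → true.
(A) >50% out-of-jur. sales — satisfied.
(B) not (state-registered) — satisfied.
(i): T AND T → true.
(ii) has storefront — fails.
So (b) is satisfied (T OR F).
(c) nonprofit — holds.
(3) = T AND T AND T = true.
So Overall is satisfied (F OR F OR T).

Yes — exempt.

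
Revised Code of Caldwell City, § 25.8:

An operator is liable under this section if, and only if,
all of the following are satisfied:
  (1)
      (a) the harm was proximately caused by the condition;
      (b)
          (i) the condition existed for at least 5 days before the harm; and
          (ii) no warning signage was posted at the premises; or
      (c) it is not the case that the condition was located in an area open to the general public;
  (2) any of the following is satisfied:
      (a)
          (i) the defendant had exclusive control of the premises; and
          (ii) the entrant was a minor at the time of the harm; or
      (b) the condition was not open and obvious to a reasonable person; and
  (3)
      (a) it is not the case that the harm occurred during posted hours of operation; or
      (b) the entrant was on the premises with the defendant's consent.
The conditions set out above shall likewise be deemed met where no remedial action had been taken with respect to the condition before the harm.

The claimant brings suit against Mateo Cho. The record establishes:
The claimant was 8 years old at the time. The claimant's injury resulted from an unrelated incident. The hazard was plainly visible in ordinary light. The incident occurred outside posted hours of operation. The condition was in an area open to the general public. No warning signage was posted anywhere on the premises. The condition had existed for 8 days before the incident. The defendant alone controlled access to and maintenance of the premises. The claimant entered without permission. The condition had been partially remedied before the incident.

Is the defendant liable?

Yes — liable.

(a) proximate cause — fails.
(i) condition ≥5 days old — satisfied.
(ii) no signage posted — holds.
(b): T AND T → true.
(c) not (public area) — not satisfied.
(1) = F OR T OR F = true.
(i) exclusive control — satisfied.
(ii) entrant a minor — satisfied.
(a) = T AND T = true.
(b) not open/obvious — not satisfied.
So (2) is satisfied (T OR F).
(a) not (during posted hours) — met.
(b) consent to enter — not met.
(3) = T OR F = true.
So Overall is satisfied (T AND T AND T).
Exception (no remedial action) — not satisfied.
Result: main true OR exception false → true.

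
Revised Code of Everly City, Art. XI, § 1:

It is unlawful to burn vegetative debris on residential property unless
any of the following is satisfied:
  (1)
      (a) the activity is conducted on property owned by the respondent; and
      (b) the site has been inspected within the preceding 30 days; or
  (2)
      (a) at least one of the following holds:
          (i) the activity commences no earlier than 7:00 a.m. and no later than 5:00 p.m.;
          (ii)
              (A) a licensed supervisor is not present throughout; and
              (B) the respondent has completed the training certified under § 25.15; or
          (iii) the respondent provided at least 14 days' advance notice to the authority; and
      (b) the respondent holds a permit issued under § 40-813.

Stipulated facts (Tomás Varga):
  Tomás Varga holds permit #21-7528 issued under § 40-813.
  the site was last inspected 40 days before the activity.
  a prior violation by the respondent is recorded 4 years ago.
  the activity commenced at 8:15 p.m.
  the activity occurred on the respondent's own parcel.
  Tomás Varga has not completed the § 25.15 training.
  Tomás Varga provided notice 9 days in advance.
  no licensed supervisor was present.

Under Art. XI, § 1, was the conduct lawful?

No — unlawful.

(a) own property — holds.
(b) site inspected — not met.
So (1) is not satisfied (T AND F).
(i) start within hours — fails.
(A) not (supervisor present) — met.
(B) training certified — not met.
(ii) = T AND F = false.
(iii) ≥14 days' notice — fails.
(a): F OR F OR F → false.
(b) holds permit — satisfied.
So (2) is not satisfied (F AND T).
Overall = F OR F = false.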